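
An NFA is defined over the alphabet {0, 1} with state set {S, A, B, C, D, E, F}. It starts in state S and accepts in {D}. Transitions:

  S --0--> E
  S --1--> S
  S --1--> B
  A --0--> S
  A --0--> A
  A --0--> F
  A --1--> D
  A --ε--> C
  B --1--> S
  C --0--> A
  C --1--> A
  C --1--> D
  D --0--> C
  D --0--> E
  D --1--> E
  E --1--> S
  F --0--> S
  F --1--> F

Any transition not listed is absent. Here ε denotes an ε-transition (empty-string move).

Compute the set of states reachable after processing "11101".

{S}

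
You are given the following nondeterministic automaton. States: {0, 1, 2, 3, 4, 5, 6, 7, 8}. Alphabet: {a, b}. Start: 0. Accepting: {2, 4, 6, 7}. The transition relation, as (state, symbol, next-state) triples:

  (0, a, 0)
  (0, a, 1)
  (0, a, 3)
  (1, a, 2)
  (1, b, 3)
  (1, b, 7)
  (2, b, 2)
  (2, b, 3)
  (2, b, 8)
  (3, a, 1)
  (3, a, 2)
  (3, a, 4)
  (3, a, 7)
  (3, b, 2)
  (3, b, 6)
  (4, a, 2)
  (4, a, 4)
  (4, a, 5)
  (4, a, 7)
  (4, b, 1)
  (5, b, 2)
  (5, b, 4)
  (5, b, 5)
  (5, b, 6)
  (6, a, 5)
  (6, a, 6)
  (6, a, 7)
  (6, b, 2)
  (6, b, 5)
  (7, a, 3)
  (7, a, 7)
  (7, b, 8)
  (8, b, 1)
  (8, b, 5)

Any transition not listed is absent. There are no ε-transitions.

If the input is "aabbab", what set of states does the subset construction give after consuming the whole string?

{1, 2, 3, 4, 5, 6, 7, 8}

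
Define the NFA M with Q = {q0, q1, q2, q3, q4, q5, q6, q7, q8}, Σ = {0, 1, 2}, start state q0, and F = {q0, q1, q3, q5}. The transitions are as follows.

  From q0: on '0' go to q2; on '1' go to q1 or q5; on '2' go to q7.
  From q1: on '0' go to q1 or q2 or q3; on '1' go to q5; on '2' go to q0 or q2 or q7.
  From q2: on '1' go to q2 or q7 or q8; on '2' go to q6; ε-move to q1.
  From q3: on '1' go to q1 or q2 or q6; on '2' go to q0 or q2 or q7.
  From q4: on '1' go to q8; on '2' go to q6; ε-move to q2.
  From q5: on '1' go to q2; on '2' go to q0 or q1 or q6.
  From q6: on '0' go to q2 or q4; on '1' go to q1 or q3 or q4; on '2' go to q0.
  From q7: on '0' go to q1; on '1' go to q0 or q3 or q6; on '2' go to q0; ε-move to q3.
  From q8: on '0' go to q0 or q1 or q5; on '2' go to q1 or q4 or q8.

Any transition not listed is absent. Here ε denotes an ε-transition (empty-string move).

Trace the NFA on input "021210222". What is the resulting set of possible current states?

Start in {q0}.
Read '0': q0→{q2}; union {q2}; ε-closure = {q1, q2}.
Read '2': q1→{q0, q2, q7}, q2→{q6}; union {q0, q2, q6, q7}; ε-closure = {q0, q1, q2, q3, q6, q7}.
Read '1': q0→{q1, q5}, q1→{q5}, q2→{q2, q7, q8}, q3→{q1, q2, q6}, q6→{q1, q3, q4}, q7→{q0, q3, q6}; now {q0, q1, q2, q3, q4, q5, q6, q7, q8}.
Read '2': q0→{q7}, q1→{q0, q2, q7}, q2→{q6}, q3→{q0, q2, q7}, q4→{q6}, q5→{q0, q1, q6}, q6→{q0}, q7→{q0}, q8→{q1, q4, q8}; union {q0, q1, q2, q4, q6, q7, q8}; ε-closure = {q0, q1, q2, q3, q4, q6, q7, q8}.
Read '1': q0→{q1, q5}, q1→{q5}, q2→{q2, q7, q8}, q3→{q1, q2, q6}, q4→{q8}, q6→{q1, q3, q4}, q7→{q0, q3, q6}, q8→∅; now {q0, q1, q2, q3, q4, q5, q6, q7, q8}.
Read '0': q0→{q2}, q1→{q1, q2, q3}, q2→∅, q3→∅, q4→∅, q5→∅, q6→{q2, q4}, q7→{q1}, q8→{q0, q1, q5}; now {q0, q1, q2, q3, q4, q5}.
Read '2': q0→{q7}, q1→{q0, q2, q7}, q2→{q6}, q3→{q0, q2, q7}, q4→{q6}, q5→{q0, q1, q6}; union {q0, q1, q2, q6, q7}; ε-closure = {q0, q1, q2, q3, q6, q7}.
Read '2': q0→{q7}, q1→{q0, q2, q7}, q2→{q6}, q3→{q0, q2, q7}, q6→{q0}, q7→{q0}; union {q0, q2, q6, q7}; ε-closure = {q0, q1, q2, q3, q6, q7}.
Read '2': q0→{q7}, q1→{q0, q2, q7}, q2→{q6}, q3→{q0, q2, q7}, q6→{q0}, q7→{q0}; union {q0, q2, q6, q7}; ε-closure = {q0, q1, q2, q3, q6, q7}.

{q0, q1, q2, q3, q6, q7}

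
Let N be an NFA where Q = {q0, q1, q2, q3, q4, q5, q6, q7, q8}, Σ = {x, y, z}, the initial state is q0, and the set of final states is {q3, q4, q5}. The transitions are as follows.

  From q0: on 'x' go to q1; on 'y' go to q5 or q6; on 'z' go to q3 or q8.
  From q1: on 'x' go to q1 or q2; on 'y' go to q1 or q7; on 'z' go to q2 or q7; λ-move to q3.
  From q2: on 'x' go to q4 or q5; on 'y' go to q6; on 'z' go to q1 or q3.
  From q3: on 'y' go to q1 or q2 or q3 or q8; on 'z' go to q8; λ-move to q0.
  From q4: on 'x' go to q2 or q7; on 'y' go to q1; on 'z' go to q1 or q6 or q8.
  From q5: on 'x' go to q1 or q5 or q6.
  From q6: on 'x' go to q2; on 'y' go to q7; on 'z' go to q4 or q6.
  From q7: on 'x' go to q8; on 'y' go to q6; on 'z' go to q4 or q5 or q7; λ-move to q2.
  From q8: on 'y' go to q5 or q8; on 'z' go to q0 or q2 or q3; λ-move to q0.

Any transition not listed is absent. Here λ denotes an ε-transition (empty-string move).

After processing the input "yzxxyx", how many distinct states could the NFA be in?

Start in {q0}.
Read 'y': q0→{q5, q6}; now {q5, q6}.
Read 'z': q5→∅, q6→{q4, q6}; now {q4, q6}.
Read 'x': q4→{q2, q7}, q6→{q2}; now {q2, q7}.
Read 'x': q2→{q4, q5}, q7→{q8}; union {q4, q5, q8}; ε-closure = {q0, q4, q5, q8}.
Read 'y': q0→{q5, q6}, q4→{q1}, q5→∅, q8→{q5, q8}; union {q1, q5, q6, q8}; ε-closure = {q0, q1, q3, q5, q6, q8}.
Read 'x': q0→{q1}, q1→{q1, q2}, q3→∅, q5→{q1, q5, q6}, q6→{q2}, q8→∅; union {q1, q2, q5, q6}; ε-closure = {q0, q1, q2, q3, q5, q6}.
That set has 6 states.

6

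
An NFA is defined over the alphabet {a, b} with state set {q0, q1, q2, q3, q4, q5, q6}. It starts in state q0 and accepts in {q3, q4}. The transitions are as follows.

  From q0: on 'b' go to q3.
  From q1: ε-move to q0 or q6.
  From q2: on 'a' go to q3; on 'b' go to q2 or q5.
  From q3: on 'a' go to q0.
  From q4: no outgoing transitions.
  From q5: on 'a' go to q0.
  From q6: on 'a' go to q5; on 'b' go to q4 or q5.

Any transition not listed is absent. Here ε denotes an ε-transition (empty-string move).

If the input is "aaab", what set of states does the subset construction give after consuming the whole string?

∅

Start in {q0}.
Read 'a': q0→∅; now ∅.
The set is empty and remains empty for the remaining 3 symbols.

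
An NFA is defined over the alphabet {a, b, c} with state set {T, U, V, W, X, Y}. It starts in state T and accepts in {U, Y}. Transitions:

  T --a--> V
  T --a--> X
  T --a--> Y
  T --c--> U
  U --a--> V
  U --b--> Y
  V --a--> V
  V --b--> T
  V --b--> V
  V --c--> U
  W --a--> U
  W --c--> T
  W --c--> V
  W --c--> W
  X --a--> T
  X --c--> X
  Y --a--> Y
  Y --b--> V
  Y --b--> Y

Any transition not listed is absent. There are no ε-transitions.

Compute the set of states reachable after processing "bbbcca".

Start in {T}.
Read 'b': {T} → ∅.
The set is empty and remains empty for the remaining 5 symbols.

∅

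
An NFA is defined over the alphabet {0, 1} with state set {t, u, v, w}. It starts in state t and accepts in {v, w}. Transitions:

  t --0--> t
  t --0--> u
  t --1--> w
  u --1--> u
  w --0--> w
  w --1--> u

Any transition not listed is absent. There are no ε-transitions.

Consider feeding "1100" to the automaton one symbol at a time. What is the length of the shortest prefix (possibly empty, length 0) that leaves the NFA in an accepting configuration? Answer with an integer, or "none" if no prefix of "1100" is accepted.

1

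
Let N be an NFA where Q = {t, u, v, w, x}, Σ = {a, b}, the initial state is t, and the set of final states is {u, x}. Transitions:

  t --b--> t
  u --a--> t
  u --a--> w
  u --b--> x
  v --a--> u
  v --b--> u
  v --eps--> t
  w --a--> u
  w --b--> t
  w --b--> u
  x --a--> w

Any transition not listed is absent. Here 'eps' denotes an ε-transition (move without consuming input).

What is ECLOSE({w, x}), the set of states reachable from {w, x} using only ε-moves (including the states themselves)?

{w, x}

Begin with {w, x}.
No ε-moves leave this set, so the closure equals the set itself.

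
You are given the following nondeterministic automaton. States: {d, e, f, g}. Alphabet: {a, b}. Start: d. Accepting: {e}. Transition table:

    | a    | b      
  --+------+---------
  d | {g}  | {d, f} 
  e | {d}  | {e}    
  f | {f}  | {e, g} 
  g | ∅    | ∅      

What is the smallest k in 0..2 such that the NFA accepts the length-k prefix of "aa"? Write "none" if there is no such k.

Start in {d}.
Read 'a': d→{g}; now {g}.
Read 'a': g→∅; now ∅.
No reachable set along the way intersects F.

none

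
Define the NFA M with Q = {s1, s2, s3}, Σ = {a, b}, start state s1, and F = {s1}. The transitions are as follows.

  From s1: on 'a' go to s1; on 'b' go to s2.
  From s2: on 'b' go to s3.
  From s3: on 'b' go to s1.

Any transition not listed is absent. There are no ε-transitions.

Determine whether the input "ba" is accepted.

No

Start in {s1}.
Read 'b': s1→{s2}; now {s2}.
Read 'a': s2→∅; now ∅.
The final set ∅ contains no accepting state.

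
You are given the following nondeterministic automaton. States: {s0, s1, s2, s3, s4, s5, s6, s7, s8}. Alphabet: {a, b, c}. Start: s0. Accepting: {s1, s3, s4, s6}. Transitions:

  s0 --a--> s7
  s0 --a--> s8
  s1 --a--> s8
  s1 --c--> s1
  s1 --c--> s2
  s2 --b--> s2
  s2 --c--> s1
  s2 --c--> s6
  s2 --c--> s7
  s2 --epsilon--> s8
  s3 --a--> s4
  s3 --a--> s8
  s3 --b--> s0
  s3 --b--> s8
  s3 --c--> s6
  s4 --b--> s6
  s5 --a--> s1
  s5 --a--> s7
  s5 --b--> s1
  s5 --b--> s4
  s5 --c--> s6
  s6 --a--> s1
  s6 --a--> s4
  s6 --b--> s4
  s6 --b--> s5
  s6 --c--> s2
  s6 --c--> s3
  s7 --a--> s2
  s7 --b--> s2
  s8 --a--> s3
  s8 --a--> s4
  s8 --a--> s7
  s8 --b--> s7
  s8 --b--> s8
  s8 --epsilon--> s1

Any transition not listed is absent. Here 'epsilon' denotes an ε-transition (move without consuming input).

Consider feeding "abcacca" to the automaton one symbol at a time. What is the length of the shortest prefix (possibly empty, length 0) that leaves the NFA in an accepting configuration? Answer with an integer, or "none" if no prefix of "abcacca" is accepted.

1

Start in {s0}.
Read 'a': s0→{s7, s8}; union {s7, s8}; ε-closure = {s1, s7, s8}.
None of the earlier sets intersect F, but {s1, s7, s8} does.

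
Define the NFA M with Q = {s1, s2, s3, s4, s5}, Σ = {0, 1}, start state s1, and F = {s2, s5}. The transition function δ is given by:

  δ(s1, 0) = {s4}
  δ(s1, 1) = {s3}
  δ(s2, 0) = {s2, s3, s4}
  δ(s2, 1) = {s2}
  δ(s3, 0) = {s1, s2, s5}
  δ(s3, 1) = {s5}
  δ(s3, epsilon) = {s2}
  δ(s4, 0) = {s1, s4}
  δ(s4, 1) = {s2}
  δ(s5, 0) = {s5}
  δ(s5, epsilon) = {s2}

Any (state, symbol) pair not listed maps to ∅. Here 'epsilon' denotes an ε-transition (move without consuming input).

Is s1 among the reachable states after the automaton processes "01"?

Start in {s1}.
Read '0': {s1} → {s4}.
Read '1': {s4} → {s2}.
State s1 is not in {s2}.

No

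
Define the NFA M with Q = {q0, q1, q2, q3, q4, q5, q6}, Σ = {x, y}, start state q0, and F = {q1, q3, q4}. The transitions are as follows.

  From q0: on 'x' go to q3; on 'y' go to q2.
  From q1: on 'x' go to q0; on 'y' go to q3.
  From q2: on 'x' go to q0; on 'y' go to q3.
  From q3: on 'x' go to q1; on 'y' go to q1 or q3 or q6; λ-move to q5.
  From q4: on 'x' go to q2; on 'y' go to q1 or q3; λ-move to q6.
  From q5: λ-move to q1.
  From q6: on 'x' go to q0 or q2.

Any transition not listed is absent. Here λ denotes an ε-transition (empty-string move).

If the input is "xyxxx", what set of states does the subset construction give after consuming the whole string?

Start in {q0}.
Read 'x': {q0} → {q1, q3, q5}.
Read 'y': {q1, q3, q5} → {q1, q3, q5, q6}.
Read 'x': {q1, q3, q5, q6} → {q0, q1, q2}.
Read 'x': {q0, q1, q2} → {q0, q1, q3, q5}.
Read 'x': {q0, q1, q3, q5} → {q0, q1, q3, q5}.

{q0, q1, q3, q5}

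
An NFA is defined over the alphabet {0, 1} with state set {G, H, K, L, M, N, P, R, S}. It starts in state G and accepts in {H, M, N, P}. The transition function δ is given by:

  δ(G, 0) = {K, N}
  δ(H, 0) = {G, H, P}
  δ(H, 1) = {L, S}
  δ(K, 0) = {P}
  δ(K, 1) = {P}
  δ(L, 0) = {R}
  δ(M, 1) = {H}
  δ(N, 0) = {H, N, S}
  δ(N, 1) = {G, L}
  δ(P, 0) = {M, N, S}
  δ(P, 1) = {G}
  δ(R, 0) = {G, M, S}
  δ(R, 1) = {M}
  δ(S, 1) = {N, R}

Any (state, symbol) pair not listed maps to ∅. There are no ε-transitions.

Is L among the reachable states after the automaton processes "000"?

No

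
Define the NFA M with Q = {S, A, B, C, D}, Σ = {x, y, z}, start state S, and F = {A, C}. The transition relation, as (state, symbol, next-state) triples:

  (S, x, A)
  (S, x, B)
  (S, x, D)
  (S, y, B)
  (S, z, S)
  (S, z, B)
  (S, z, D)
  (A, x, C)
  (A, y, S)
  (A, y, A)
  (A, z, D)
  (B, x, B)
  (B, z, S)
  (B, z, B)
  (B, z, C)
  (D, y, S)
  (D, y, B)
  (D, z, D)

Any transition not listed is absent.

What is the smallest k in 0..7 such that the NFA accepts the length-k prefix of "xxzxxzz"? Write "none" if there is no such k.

Start in {S}.
Read 'x': S→{A, B, D}; now {A, B, D}.
None of the earlier sets intersect F, but {A, B, D} does.

1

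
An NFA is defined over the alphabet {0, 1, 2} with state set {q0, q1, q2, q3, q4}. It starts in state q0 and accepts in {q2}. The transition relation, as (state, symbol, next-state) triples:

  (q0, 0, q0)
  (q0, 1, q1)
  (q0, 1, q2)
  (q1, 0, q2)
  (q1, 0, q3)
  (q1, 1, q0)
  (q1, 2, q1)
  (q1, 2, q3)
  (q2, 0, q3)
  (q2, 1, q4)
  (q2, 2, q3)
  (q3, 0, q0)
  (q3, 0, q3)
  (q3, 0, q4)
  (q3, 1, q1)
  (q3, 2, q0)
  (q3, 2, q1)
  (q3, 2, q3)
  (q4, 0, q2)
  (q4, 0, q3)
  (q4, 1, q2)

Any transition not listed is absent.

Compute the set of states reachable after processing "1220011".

Start in {q0}.
Read '1': {q0} → {q1, q2}.
Read '2': {q1, q2} → {q1, q3}.
Read '2': {q1, q3} → {q0, q1, q3}.
Read '0': {q0, q1, q3} → {q0, q2, q3, q4}.
Read '0': {q0, q2, q3, q4} → {q0, q2, q3, q4}.
Read '1': {q0, q2, q3, q4} → {q1, q2, q4}.
Read '1': {q1, q2, q4} → {q0, q2, q4}.

{q0, q2, q4}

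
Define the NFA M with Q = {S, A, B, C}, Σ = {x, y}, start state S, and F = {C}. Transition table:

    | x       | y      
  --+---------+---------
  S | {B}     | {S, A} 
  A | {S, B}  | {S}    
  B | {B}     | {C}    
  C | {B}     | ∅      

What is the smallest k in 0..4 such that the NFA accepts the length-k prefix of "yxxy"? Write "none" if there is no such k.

Start in {S}.
Read 'y': S→{S, A}; now {S, A}.
Read 'x': S→{B}, A→{S, B}; now {S, B}.
Read 'x': S→{B}, B→{B}; now {B}.
Read 'y': B→{C}; now {C}.
None of the earlier sets intersect F, but {C} does.

4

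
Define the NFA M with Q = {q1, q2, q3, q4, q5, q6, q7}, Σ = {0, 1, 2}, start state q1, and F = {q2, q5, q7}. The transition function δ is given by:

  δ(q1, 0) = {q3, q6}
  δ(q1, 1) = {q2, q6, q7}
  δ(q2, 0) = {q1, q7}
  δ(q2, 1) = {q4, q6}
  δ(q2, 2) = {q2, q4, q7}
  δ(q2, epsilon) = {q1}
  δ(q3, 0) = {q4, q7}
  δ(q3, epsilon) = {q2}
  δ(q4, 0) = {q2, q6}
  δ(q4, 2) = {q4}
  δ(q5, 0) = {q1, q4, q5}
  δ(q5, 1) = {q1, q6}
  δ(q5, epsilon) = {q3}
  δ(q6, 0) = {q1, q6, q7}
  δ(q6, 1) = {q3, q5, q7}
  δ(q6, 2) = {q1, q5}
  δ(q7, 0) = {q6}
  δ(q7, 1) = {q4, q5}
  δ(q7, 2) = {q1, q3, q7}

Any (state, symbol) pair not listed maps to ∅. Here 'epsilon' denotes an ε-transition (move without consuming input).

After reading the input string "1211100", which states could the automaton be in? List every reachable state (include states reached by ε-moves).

Start in {q1}.
Read '1': q1→{q2, q6, q7}; union {q2, q6, q7}; ε-closure = {q1, q2, q6, q7}.
Read '2': q1→∅, q2→{q2, q4, q7}, q6→{q1, q5}, q7→{q1, q3, q7}; now {q1, q2, q3, q4, q5, q7}.
Read '1': q1→{q2, q6, q7}, q2→{q4, q6}, q3→∅, q4→∅, q5→{q1, q6}, q7→{q4, q5}; union {q1, q2, q4, q5, q6, q7}; ε-closure = {q1, q2, q3, q4, q5, q6, q7}.
Read '1': q1→{q2, q6, q7}, q2→{q4, q6}, q3→∅, q4→∅, q5→{q1, q6}, q6→{q3, q5, q7}, q7→{q4, q5}; now {q1, q2, q3, q4, q5, q6, q7}.
Read '1': q1→{q2, q6, q7}, q2→{q4, q6}, q3→∅, q4→∅, q5→{q1, q6}, q6→{q3, q5, q7}, q7→{q4, q5}; now {q1, q2, q3, q4, q5, q6, q7}.
Read '0': q1→{q3, q6}, q2→{q1, q7}, q3→{q4, q7}, q4→{q2, q6}, q5→{q1, q4, q5}, q6→{q1, q6, q7}, q7→{q6}; now {q1, q2, q3, q4, q5, q6, q7}.
Read '0': q1→{q3, q6}, q2→{q1, q7}, q3→{q4, q7}, q4→{q2, q6}, q5→{q1, q4, q5}, q6→{q1, q6, q7}, q7→{q6}; now {q1, q2, q3, q4, q5, q6, q7}.

{q1, q2, q3, q4, q5, q6, q7}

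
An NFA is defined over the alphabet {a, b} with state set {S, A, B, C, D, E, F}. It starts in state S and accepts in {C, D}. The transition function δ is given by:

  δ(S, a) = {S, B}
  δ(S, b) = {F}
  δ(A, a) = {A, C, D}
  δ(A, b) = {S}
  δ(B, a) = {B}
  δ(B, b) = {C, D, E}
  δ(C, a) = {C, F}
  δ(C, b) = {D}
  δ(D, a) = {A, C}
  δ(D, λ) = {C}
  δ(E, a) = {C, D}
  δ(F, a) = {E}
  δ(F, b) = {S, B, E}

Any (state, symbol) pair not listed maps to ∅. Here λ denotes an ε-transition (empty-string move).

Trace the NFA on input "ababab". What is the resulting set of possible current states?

{S, B, C, D, E, F}

Start in {S}.
Read 'a': {S} → {S, B}.
Read 'b': {S, B} → {C, D, E, F}.
Read 'a': {C, D, E, F} → {A, C, D, E, F}.
Read 'b': {A, C, D, E, F} → {S, B, C, D, E}.
Read 'a': {S, B, C, D, E} → {S, A, B, C, D, F}.
Read 'b': {S, A, B, C, D, F} → {S, B, C, D, E, F}.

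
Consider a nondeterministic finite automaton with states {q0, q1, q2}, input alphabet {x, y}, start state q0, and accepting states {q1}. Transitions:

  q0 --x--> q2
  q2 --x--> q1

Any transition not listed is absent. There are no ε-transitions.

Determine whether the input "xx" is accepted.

Yes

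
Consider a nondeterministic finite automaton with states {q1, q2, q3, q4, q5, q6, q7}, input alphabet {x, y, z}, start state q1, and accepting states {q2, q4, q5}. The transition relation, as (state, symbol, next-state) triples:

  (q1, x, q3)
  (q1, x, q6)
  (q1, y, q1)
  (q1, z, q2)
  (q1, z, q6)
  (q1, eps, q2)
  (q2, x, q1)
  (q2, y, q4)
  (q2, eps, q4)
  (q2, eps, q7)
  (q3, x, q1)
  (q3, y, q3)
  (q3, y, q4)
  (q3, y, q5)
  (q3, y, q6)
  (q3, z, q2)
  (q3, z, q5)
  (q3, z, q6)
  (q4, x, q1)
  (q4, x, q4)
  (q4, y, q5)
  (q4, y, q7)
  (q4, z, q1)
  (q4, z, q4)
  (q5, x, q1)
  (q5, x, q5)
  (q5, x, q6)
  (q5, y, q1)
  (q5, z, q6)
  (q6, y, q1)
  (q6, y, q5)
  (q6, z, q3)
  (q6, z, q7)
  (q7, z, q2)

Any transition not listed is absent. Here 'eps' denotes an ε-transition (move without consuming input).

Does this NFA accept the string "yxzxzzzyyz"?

Yes

Start: ε-closure({q1}) = {q1, q2, q4, q7}.
Read 'y': {q1, q2, q4, q7} → {q1, q2, q4, q5, q7}.
Read 'x': {q1, q2, q4, q5, q7} → {q1, q2, q3, q4, q5, q6, q7}.
Read 'z': {q1, q2, q3, q4, q5, q6, q7} → {q1, q2, q3, q4, q5, q6, q7}.
Read 'x': {q1, q2, q3, q4, q5, q6, q7} → {q1, q2, q3, q4, q5, q6, q7}.
Read 'z': {q1, q2, q3, q4, q5, q6, q7} → {q1, q2, q3, q4, q5, q6, q7}.
Read 'z': {q1, q2, q3, q4, q5, q6, q7} → {q1, q2, q3, q4, q5, q6, q7}.
Read 'z': {q1, q2, q3, q4, q5, q6, q7} → {q1, q2, q3, q4, q5, q6, q7}.
Read 'y': {q1, q2, q3, q4, q5, q6, q7} → {q1, q2, q3, q4, q5, q6, q7}.
Read 'y': {q1, q2, q3, q4, q5, q6, q7} → {q1, q2, q3, q4, q5, q6, q7}.
Read 'z': {q1, q2, q3, q4, q5, q6, q7} → {q1, q2, q3, q4, q5, q6, q7}.
The final set {q1, q2, q3, q4, q5, q6, q7} contains the accepting states q2, q4, q5.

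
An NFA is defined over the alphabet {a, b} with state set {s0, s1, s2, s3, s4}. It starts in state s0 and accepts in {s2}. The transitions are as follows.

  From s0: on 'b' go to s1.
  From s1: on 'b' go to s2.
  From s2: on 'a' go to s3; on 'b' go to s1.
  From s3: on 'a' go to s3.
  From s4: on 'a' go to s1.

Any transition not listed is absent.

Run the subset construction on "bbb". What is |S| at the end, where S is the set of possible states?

1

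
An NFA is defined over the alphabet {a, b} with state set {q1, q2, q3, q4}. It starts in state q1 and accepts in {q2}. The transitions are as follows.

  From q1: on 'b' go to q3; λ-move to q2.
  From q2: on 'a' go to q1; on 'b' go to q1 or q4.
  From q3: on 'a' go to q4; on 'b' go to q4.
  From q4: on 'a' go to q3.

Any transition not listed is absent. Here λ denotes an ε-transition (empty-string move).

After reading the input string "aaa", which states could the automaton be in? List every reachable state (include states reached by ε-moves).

{q1, q2}

Start: ε-closure({q1}) = {q1, q2}.
Read 'a': {q1, q2} → {q1, q2}.
Read 'a': {q1, q2} → {q1, q2}.
Read 'a': {q1, q2} → {q1, q2}.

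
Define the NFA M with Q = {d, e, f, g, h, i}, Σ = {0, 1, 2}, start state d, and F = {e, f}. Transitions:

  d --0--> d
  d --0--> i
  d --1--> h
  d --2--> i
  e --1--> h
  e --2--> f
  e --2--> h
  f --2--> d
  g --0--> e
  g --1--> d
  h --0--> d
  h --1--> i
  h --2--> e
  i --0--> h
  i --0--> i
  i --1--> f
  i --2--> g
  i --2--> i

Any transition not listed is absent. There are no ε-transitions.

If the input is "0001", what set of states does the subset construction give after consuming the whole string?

{f, h, i}

Start in {d}.
Read '0': d→{d, i}; now {d, i}.
Read '0': d→{d, i}, i→{h, i}; now {d, h, i}.
Read '0': d→{d, i}, h→{d}, i→{h, i}; now {d, h, i}.
Read '1': d→{h}, h→{i}, i→{f}; now {f, h, i}.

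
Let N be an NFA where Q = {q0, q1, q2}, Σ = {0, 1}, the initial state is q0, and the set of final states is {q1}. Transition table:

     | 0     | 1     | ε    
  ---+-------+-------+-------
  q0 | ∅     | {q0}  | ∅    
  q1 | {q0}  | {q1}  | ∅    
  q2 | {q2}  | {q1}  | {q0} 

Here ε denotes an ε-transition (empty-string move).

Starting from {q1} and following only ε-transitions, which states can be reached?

{q1}

Begin with {q1}.
No ε-moves leave this set, so the closure equals the set itself.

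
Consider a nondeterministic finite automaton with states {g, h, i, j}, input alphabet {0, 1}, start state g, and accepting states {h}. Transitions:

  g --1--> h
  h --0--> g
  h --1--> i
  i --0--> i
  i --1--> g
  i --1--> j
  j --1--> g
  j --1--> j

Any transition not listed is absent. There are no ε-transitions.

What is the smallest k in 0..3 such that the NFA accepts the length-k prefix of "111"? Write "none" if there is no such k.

Start in {g}.
Read '1': {g} → {h}.
None of the earlier sets intersect F, but {h} does.

1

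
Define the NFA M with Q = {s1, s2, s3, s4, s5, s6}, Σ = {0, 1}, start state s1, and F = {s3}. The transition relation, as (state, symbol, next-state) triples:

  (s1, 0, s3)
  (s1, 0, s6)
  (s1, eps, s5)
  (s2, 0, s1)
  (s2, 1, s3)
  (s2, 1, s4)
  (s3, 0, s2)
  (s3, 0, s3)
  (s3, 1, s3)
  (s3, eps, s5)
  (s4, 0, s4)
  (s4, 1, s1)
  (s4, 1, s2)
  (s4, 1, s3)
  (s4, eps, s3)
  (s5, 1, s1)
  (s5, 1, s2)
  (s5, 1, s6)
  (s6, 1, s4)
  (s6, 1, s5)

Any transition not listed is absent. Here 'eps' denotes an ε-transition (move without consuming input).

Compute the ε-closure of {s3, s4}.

{s3, s4, s5}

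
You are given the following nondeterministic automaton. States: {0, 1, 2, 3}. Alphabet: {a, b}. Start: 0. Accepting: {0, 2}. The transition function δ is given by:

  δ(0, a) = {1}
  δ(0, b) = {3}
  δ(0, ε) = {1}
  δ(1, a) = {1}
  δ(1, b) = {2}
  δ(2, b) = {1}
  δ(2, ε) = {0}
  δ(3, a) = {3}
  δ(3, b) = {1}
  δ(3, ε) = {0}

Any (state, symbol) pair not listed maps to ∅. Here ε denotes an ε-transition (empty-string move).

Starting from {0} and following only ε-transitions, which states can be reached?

{0, 1}

Begin with {0}.
ε-move 0 → 1; add 1.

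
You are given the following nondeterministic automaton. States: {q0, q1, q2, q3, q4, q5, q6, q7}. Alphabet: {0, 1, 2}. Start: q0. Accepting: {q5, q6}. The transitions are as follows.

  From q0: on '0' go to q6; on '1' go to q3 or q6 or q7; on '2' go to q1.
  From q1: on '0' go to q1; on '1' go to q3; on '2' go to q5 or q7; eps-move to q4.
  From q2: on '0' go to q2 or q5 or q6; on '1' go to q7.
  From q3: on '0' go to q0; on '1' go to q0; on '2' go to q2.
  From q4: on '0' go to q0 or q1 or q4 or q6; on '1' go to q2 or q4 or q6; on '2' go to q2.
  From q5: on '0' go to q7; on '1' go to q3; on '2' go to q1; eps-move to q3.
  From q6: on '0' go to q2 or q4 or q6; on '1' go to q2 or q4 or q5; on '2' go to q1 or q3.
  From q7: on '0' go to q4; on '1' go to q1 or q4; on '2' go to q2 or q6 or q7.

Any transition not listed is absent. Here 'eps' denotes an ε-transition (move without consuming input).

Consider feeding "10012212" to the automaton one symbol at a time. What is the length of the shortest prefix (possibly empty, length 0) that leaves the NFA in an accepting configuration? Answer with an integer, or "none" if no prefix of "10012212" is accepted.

1

Start in {q0}.
Read '1': {q0} → {q3, q6, q7}.
None of the earlier sets intersect F, but {q3, q6, q7} does.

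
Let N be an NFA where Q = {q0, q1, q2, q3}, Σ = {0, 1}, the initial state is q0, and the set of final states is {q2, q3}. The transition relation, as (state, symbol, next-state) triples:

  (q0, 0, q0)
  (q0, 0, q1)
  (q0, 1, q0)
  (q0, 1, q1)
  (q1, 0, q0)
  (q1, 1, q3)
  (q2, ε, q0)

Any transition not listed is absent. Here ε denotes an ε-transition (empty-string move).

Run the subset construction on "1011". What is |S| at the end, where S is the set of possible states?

Start in {q0}.
Read '1': {q0} → {q0, q1}.
Read '0': {q0, q1} → {q0, q1}.
Read '1': {q0, q1} → {q0, q1, q3}.
Read '1': {q0, q1, q3} → {q0, q1, q3}.
That set has 3 states.

3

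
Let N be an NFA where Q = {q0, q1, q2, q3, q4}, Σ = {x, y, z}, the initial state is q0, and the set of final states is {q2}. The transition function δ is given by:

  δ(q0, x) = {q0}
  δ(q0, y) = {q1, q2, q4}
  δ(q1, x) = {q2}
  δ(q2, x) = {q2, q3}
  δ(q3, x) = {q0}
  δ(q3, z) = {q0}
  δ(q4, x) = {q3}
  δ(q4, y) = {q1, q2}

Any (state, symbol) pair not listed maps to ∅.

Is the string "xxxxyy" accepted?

Yes

Start in {q0}.
Read 'x': q0→{q0}; now {q0}.
Read 'x': q0→{q0}; now {q0}.
Read 'x': q0→{q0}; now {q0}.
Read 'x': q0→{q0}; now {q0}.
Read 'y': q0→{q1, q2, q4}; now {q1, q2, q4}.
Read 'y': q1→∅, q2→∅, q4→{q1, q2}; now {q1, q2}.
The final set {q1, q2} contains the accepting state q2.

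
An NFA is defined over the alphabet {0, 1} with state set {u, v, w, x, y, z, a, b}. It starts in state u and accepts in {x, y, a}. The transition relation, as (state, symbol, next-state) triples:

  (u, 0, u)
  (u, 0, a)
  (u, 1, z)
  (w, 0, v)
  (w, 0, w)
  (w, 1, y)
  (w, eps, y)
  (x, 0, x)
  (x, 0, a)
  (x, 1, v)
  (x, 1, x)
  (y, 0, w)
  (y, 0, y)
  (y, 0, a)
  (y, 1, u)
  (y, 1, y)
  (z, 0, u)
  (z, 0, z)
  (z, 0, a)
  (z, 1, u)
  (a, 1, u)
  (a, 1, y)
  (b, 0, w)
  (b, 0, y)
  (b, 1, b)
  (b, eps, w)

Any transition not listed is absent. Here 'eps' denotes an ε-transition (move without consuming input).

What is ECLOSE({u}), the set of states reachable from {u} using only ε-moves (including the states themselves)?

Begin with {u}.
No ε-moves leave this set, so the closure equals the set itself.

{u}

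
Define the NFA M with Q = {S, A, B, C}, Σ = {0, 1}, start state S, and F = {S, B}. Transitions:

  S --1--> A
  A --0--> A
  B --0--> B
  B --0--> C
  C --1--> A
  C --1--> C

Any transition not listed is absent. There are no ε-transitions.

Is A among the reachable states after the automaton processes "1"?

Start in {S}.
Read '1': S→{A}; now {A}.
State A is in {A}.

Yes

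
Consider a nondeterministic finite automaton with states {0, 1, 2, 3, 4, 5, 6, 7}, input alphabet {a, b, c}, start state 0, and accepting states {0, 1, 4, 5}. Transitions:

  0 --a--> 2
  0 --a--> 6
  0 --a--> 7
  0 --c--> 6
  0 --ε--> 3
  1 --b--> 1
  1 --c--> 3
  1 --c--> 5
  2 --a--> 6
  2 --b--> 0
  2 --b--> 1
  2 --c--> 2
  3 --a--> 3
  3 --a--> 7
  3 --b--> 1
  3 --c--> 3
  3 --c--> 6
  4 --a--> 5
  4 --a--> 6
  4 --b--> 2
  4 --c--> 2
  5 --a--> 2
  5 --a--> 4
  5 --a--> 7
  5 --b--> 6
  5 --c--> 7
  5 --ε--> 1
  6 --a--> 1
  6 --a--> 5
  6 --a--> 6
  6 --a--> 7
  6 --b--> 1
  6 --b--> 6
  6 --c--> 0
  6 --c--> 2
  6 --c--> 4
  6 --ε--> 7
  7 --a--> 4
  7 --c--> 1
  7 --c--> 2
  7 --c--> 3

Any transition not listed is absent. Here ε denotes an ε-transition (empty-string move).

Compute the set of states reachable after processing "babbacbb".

Start: ε-closure({0}) = {0, 3}.
Read 'b': {0, 3} → {1}.
Read 'a': {1} → ∅.
The set is empty and remains empty for the remaining 6 symbols.

∅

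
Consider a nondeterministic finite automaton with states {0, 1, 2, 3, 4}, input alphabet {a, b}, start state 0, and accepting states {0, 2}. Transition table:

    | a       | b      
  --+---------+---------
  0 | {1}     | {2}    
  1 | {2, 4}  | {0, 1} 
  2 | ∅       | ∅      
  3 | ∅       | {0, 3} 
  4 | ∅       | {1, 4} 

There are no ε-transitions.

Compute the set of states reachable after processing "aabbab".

{0, 1, 4}

Start in {0}.
Read 'a': {0} → {1}.
Read 'a': {1} → {2, 4}.
Read 'b': {2, 4} → {1, 4}.
Read 'b': {1, 4} → {0, 1, 4}.
Read 'a': {0, 1, 4} → {1, 2, 4}.
Read 'b': {1, 2, 4} → {0, 1, 4}.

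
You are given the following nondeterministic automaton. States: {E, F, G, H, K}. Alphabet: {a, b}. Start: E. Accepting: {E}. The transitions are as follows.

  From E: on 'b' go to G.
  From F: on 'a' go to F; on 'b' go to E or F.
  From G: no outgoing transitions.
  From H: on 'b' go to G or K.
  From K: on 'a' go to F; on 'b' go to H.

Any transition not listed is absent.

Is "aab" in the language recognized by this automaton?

No

Start in {E}.
Read 'a': {E} → ∅.
The set is empty and remains empty for the remaining 2 symbols.
The final set ∅ contains no accepting state.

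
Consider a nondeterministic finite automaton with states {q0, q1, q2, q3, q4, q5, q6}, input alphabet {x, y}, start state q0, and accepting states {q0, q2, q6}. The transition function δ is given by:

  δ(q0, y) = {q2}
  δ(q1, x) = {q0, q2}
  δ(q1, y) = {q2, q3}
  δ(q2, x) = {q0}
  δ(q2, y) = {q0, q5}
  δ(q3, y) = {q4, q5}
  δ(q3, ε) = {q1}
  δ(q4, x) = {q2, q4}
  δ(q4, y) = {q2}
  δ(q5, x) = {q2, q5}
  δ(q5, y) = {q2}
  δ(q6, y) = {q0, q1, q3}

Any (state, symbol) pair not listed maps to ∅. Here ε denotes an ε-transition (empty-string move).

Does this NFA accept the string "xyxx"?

Start in {q0}.
Read 'x': q0→∅; now ∅.
The set is empty and remains empty for the remaining 3 symbols.
The final set ∅ contains no accepting state.

No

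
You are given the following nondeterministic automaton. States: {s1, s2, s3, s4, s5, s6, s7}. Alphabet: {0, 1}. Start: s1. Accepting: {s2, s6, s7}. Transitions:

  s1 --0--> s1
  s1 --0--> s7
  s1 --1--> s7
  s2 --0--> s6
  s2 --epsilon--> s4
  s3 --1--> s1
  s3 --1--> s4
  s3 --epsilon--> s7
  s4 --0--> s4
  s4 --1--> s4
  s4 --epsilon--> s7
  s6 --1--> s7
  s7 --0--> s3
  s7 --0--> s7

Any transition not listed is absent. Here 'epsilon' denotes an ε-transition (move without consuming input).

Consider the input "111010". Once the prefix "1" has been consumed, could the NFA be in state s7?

Yes

Start in {s1}.
Read '1': s1→{s7}; now {s7}.
State s7 is in {s7}.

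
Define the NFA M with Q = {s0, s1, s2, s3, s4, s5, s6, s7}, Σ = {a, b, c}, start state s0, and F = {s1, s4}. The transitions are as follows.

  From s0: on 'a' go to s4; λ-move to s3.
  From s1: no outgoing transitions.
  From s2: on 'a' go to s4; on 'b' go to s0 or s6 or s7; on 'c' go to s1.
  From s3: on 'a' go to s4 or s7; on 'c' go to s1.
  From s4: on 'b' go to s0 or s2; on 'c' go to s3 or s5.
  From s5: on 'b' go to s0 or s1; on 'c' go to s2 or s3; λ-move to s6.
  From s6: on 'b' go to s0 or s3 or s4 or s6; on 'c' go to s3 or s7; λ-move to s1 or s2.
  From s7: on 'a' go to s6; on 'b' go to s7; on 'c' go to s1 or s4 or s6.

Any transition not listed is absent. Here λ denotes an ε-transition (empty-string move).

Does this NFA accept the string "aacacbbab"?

Yes

Start: ε-closure({s0}) = {s0, s3}.
Read 'a': {s0, s3} → {s4, s7}.
Read 'a': {s4, s7} → {s1, s2, s6}.
Read 'c': {s1, s2, s6} → {s1, s3, s7}.
Read 'a': {s1, s3, s7} → {s1, s2, s4, s6, s7}.
Read 'c': {s1, s2, s4, s6, s7} → {s1, s2, s3, s4, s5, s6, s7}.
Read 'b': {s1, s2, s3, s4, s5, s6, s7} → {s0, s1, s2, s3, s4, s6, s7}.
Read 'b': {s0, s1, s2, s3, s4, s6, s7} → {s0, s1, s2, s3, s4, s6, s7}.
Read 'a': {s0, s1, s2, s3, s4, s6, s7} → {s1, s2, s4, s6, s7}.
Read 'b': {s1, s2, s4, s6, s7} → {s0, s1, s2, s3, s4, s6, s7}.
The final set {s0, s1, s2, s3, s4, s6, s7} contains the accepting states s1, s4.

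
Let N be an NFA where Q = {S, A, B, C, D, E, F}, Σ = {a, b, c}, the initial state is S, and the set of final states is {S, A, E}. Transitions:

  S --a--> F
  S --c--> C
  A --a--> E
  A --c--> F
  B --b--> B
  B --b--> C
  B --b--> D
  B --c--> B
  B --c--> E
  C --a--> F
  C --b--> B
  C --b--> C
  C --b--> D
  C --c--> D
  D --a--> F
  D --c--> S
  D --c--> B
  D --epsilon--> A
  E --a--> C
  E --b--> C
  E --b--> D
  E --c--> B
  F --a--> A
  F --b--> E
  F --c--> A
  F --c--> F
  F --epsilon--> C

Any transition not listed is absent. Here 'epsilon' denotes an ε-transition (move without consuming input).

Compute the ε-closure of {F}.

Begin with {F}.
ε-move F → C; add C.

{C, F}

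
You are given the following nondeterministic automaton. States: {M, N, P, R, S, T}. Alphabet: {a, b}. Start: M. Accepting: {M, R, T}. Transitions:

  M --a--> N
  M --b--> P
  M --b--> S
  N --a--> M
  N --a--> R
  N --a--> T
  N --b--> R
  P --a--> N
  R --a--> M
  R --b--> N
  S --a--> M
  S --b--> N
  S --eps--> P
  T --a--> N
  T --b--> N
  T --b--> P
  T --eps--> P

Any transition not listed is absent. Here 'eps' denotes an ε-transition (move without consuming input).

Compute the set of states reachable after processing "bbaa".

Start in {M}.
Read 'b': M→{P, S}; now {P, S}.
Read 'b': P→∅, S→{N}; now {N}.
Read 'a': N→{M, R, T}; union {M, R, T}; ε-closure = {M, P, R, T}.
Read 'a': M→{N}, P→{N}, R→{M}, T→{N}; now {M, N}.

{M, N}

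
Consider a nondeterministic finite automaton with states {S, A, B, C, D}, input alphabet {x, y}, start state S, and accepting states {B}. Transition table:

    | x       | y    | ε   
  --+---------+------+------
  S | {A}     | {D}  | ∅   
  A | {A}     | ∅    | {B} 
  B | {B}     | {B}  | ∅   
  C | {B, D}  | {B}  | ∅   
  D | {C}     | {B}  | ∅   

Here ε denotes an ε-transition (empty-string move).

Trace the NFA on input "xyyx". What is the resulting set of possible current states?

{B}

Start in {S}.
Read 'x': S→{A}; union {A}; ε-closure = {A, B}.
Read 'y': A→∅, B→{B}; now {B}.
Read 'y': B→{B}; now {B}.
Read 'x': B→{B}; now {B}.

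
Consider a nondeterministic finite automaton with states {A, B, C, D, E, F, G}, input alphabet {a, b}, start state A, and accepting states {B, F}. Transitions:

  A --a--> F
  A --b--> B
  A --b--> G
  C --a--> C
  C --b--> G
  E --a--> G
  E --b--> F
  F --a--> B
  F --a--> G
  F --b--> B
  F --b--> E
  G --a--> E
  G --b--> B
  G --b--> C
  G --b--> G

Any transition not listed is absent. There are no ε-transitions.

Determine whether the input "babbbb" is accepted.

Start in {A}.
Read 'b': {A} → {B, G}.
Read 'a': {B, G} → {E}.
Read 'b': {E} → {F}.
Read 'b': {F} → {B, E}.
Read 'b': {B, E} → {F}.
Read 'b': {F} → {B, E}.
The final set {B, E} contains the accepting state B.

Yes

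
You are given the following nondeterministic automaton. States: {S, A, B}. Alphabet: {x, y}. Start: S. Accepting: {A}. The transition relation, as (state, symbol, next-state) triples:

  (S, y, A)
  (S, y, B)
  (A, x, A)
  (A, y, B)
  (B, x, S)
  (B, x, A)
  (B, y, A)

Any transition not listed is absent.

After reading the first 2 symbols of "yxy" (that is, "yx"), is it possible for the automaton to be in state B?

No

Start in {S}.
Read 'y': S→{A, B}; now {A, B}.
Read 'x': A→{A}, B→{S, A}; now {S, A}.
State B is not in {S, A}.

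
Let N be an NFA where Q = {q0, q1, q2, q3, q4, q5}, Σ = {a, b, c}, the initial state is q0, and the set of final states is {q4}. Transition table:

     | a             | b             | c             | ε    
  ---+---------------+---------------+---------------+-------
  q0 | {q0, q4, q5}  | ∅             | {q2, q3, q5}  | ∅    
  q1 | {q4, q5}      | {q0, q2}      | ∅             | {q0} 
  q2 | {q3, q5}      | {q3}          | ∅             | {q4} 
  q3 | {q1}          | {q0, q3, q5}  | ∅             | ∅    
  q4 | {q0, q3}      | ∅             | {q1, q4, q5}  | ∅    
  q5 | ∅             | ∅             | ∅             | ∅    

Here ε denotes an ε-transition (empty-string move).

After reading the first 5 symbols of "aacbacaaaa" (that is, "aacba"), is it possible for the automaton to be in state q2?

No

Start in {q0}.
Read 'a': {q0} → {q0, q4, q5}.
Read 'a': {q0, q4, q5} → {q0, q3, q4, q5}.
Read 'c': {q0, q3, q4, q5} → {q0, q1, q2, q3, q4, q5}.
Read 'b': {q0, q1, q2, q3, q4, q5} → {q0, q2, q3, q4, q5}.
Read 'a': {q0, q2, q3, q4, q5} → {q0, q1, q3, q4, q5}.
State q2 is not in {q0, q1, q3, q4, q5}.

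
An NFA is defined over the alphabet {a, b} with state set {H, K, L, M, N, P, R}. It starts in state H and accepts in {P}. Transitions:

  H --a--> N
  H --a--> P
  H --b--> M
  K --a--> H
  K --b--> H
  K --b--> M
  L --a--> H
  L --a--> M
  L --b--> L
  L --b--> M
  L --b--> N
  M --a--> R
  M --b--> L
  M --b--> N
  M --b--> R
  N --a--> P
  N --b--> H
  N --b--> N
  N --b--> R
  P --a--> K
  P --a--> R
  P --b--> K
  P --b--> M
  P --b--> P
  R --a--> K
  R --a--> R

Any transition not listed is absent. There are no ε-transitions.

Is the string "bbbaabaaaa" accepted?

Yes

Start in {H}.
Read 'b': H→{M}; now {M}.
Read 'b': M→{L, N, R}; now {L, N, R}.
Read 'b': L→{L, M, N}, N→{H, N, R}, R→∅; now {H, L, M, N, R}.
Read 'a': H→{N, P}, L→{H, M}, M→{R}, N→{P}, R→{K, R}; now {H, K, M, N, P, R}.
Read 'a': H→{N, P}, K→{H}, M→{R}, N→{P}, P→{K, R}, R→{K, R}; now {H, K, N, P, R}.
Read 'b': H→{M}, K→{H, M}, N→{H, N, R}, P→{K, M, P}, R→∅; now {H, K, M, N, P, R}.
Read 'a': H→{N, P}, K→{H}, M→{R}, N→{P}, P→{K, R}, R→{K, R}; now {H, K, N, P, R}.
Read 'a': H→{N, P}, K→{H}, N→{P}, P→{K, R}, R→{K, R}; now {H, K, N, P, R}.
Read 'a': H→{N, P}, K→{H}, N→{P}, P→{K, R}, R→{K, R}; now {H, K, N, P, R}.
Read 'a': H→{N, P}, K→{H}, N→{P}, P→{K, R}, R→{K, R}; now {H, K, N, P, R}.
The final set {H, K, N, P, R} contains the accepting state P.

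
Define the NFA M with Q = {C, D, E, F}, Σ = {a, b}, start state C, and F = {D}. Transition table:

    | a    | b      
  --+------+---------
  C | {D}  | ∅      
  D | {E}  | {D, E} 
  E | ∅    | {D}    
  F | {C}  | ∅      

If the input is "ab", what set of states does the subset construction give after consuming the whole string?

Start in {C}.
Read 'a': {C} → {D}.
Read 'b': {D} → {D, E}.

{D, E}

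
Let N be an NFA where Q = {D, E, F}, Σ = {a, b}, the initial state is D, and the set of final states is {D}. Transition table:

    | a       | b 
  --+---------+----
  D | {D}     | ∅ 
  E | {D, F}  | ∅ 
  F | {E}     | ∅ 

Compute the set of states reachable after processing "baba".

Start in {D}.
Read 'b': {D} → ∅.
The set is empty and remains empty for the remaining 3 symbols.

∅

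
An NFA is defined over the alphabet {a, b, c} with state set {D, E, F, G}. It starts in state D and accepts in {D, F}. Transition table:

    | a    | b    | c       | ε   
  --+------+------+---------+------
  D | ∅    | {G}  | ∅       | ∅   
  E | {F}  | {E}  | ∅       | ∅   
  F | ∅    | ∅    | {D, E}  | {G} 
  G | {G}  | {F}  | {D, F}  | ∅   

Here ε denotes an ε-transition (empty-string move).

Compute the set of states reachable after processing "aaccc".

∅

Start in {D}.
Read 'a': D→∅; now ∅.
The set is empty and remains empty for the remaining 4 symbols.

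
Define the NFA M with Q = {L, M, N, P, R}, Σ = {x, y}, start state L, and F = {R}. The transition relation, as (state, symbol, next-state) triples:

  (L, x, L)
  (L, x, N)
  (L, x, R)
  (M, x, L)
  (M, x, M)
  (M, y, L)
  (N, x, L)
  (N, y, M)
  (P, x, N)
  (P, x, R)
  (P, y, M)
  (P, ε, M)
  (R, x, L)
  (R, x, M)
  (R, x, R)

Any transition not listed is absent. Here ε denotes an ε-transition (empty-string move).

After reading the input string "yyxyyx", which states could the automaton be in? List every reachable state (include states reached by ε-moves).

Start in {L}.
Read 'y': {L} → ∅.
The set is empty and remains empty for the remaining 5 symbols.

∅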